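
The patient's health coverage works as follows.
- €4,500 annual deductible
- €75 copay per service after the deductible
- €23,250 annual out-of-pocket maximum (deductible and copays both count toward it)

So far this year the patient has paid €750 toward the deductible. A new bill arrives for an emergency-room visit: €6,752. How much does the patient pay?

€3,825

Deductible still to meet: €4,500 − €750 = €3,750.
After the €3,750 deductible portion, €6,752 − €3,750 = €3,002 is subject to the copay.
Copay on this service: €75.
So the patient owes €3,750 + €75 = €3,825 before any cap.
Cumulative spending €750 + €3,825 = €4,575 stays under the €23,250 maximum.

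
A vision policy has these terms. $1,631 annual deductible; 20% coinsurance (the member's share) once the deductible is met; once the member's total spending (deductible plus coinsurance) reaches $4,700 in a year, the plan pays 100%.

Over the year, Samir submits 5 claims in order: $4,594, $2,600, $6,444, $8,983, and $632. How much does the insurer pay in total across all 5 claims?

#1 ($4,594): $1,631 finishes the deductible; $2,963 goes to coinsurance; coinsurance $2,963 × 20% = $592.60. Member owes $2,223.60 (running OOP $2,223.60). Plan pays $4,594 − $2,223.60 = $2,370.40.
#2 ($2,600): deductible already satisfied, so member's share is 20% × $2,600 = $520. Member pays $520; OOP now $2,743.60. Insurer: $2,600 − $520 = $2,080.
#3 ($6,444): 20% coinsurance on $6,444 = $1,288.80. Member pays $1,288.80; OOP now $4,032.40. Plan pays $6,444 − $1,288.80 = $5,155.20.
#4 ($8,983): deductible already satisfied, so member's share is 20% × $8,983 = $1,796.60. Adding that to $4,032.40 gives $5,829, past the $4,700 cap; member pays only $4,700 − $4,032.40 = $667.60. Insurer: $8,983 − $667.60 = $8,315.40.
#5 ($632): deductible already satisfied, so member's share is 20% × $632 = $126.40. OOP would hit $4,826.40 > $4,700, so the cap limits the member to $4,700 − $4,700 = $0. Insurer: $632 − $0 = $632.
Insurer total = bills − member's total = $23,253 − $4,700 = $18,553.

$18,553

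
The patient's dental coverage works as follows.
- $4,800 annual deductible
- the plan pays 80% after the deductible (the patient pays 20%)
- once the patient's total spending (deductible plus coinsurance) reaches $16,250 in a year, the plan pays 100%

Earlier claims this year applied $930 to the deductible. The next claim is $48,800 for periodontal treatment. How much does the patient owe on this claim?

Deductible still to meet: $4,800 − $930 = $3,870.
That leaves $48,800 − $3,870 = $44,930 for coinsurance.
20% of $44,930 = $8,986 falls to the patient.
Patient responsibility before any cap: $3,870 + $8,986 = $12,856.
Year-to-date out-of-pocket becomes $930 + $12,856 = $13,786, still under the $16,250 maximum, so no cap applies.

$12,856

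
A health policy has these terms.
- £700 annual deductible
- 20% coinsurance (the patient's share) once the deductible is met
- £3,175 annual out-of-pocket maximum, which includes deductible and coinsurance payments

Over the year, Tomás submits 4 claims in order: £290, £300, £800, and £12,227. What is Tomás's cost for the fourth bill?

Claim 1 — £290: entire amount goes to the deductible. Patient owes £290 (running OOP £290).
Claim 2 — £300: fully absorbed by the deductible. Patient pays £300; OOP now £590.
Claim 3 — £800: deductible takes £110, £690 remains; patient's 20% is £138. Patient owes £248 (running OOP £838).
Claim 4 — £12,227: deductible met; 20% of £12,227 = £2,445.40. Adding that to £838 gives £3,283.40, past the £3,175 cap; patient pays only £3,175 − £838 = £2,337.

£2,337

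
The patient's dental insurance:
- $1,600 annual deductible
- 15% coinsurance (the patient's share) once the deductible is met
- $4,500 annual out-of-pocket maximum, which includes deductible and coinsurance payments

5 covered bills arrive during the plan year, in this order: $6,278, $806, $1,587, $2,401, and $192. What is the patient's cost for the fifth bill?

Claim 1 ($6,278): $1,600 to deductible, leaving $4,678; 15% of $4,678 = $701.70. Patient owes $2,301.70 (running OOP $2,301.70).
Claim 2 ($806): deductible already satisfied, so patient's share is 15% × $806 = $120.90. Patient owes $120.90 (running OOP $2,422.60).
Claim 3 ($1,587): deductible met; 15% of $1,587 = $238.05. Patient pays $238.05; OOP now $2,660.65.
Claim 4 ($2,401): deductible already satisfied, so patient's share is 15% × $2,401 = $360.15. Patient owes $360.15 (running OOP $3,020.80).
Claim 5 ($192): 15% coinsurance on $192 = $28.80. Patient pays $28.80; OOP now $3,049.60.

$28.80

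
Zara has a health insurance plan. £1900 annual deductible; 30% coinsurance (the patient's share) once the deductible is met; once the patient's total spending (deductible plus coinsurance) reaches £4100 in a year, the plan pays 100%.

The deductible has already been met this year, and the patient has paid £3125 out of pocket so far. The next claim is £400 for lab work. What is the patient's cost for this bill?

£120

The deductible is already satisfied, so the full bill goes to coinsurance.
Patient's 30% share of £400 is £120.
Total out-of-pocket so far would be £3125 + £120 = £3245, below the £4100 cap — no reduction.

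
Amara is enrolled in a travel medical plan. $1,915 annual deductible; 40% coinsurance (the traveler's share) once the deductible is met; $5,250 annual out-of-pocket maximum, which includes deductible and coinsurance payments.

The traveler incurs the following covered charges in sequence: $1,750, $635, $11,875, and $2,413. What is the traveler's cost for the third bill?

$3,147

Claim 1 — $1,750: all of it applies to the deductible. Traveler owes $1,750 (running OOP $1,750).
Claim 2 — $635: deductible takes $165, $470 remains; coinsurance $470 × 40% = $188. Cost to traveler: $353. OOP to date $2,103.
Claim 3 — $11,875: 40% coinsurance on $11,875 = $4,750. That would push OOP to $6,853, over the $5,250 cap, so traveler pays $5,250 − $2,103 = $3,147.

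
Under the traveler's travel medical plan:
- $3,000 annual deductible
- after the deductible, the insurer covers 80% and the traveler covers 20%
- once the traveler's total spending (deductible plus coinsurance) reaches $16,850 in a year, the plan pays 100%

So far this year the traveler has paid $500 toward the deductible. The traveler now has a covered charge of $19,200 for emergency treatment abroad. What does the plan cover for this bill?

Deductible still to meet: $3,000 − $500 = $2,500.
After the $2,500 deductible portion, $19,200 − $2,500 = $16,700 is subject to coinsurance.
20% of $16,700 = $3,340 falls to the traveler.
So the traveler owes $2,500 + $3,340 = $5,840 before any cap.
Total out-of-pocket so far would be $500 + $5,840 = $6,340, below the $16,850 cap — no reduction.
The insurer covers the remainder: $19,200 − $5,840 = $13,360.

$13,360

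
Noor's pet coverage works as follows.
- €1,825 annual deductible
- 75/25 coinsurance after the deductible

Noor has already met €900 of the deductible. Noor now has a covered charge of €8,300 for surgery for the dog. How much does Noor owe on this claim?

€2,768.75

€900 of the €1,825 deductible is already met, leaving €925.
That leaves €8,300 − €925 = €7,375 for coinsurance.
25% of €7,375 = €1,843.75 falls to the owner.
So the owner owes €925 + €1,843.75 = €2,768.75.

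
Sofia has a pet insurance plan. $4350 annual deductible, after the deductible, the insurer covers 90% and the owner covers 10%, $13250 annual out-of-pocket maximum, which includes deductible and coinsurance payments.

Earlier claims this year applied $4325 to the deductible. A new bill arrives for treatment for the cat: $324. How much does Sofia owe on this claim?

$4325 of the $4350 deductible is already met, leaving $25.
The remaining $299 (= $324 − $25) moves to coinsurance.
Coinsurance: $299 × 10% = $29.90.
Owner responsibility before any cap: $25 + $29.90 = $54.90.
Year-to-date out-of-pocket becomes $4325 + $54.90 = $4379.90, still under the $13250 maximum, so no cap applies.

$54.90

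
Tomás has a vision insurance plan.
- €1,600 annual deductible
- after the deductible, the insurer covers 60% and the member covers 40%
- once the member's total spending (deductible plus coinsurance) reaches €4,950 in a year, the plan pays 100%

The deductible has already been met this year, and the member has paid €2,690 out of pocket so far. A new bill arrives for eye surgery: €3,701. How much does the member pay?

The deductible is already satisfied, so the full bill goes to coinsurance.
Coinsurance: €3,701 × 40% = €1,480.40.
Total out-of-pocket so far would be €2,690 + €1,480.40 = €4,170.40, below the €4,950 cap — no reduction.

€1,480.40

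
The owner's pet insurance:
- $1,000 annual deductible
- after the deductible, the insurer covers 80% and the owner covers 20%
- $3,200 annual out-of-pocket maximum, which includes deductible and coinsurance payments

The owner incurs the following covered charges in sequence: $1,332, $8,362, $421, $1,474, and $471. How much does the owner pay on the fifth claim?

#1 ($1,332): $1,000 to deductible, leaving $332; coinsurance $332 × 20% = $66.40. Owner owes $1,066.40 (running OOP $1,066.40).
#2 ($8,362): deductible already satisfied, so owner's share is 20% × $8,362 = $1,672.40. Cost to owner: $1,672.40. OOP to date $2,738.80.
#3 ($421): deductible already satisfied, so owner's share is 20% × $421 = $84.20. Cost to owner: $84.20. OOP to date $2,823.
#4 ($1,474): deductible met; 20% of $1,474 = $294.80. Owner pays $294.80; OOP now $3,117.80.
#5 ($471): deductible already satisfied, so owner's share is 20% × $471 = $94.20. Adding that to $3,117.80 gives $3,212, past the $3,200 cap; owner pays only $3,200 − $3,117.80 = $82.20.

$82.20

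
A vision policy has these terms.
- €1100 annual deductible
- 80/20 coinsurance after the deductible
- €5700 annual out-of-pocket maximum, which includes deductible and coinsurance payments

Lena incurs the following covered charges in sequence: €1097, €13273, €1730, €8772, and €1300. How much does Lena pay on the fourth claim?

Claim 1 — €1097: all of it applies to the deductible. Member owes €1097 (running OOP €1097).
Claim 2 — €13273: €3 finishes the deductible; €13270 goes to coinsurance; member's 20% is €2654. Cost to member: €2657. OOP to date €3754.
Claim 3 — €1730: deductible already satisfied, so member's share is 20% × €1730 = €346. Member pays €346; OOP now €4100.
Claim 4 — €8772: deductible already satisfied, so member's share is 20% × €8772 = €1754.40. That would push OOP to €5854.40, over the €5700 cap, so member pays €5700 − €4100 = €1600.

€1600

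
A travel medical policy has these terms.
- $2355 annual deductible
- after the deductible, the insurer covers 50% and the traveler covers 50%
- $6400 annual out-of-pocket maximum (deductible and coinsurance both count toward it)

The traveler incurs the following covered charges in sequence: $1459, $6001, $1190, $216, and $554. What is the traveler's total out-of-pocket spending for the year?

$5887.50

Claim 1 ($1459): all of it applies to the deductible. Cost to traveler: $1459. OOP to date $1459.
Claim 2 ($6001): deductible takes $896, $5105 remains; traveler's 50% is $2552.50. Traveler owes $3448.50 (running OOP $4907.50).
Claim 3 ($1190): 50% coinsurance on $1190 = $595. Traveler owes $595 (running OOP $5502.50).
Claim 4 ($216): 50% coinsurance on $216 = $108. Traveler pays $108; OOP now $5610.50.
Claim 5 ($554): deductible already satisfied, so traveler's share is 50% × $554 = $277. Traveler owes $277 (running OOP $5887.50).
Summing the traveler's payments: $1459 + $3448.50 + $595 + $108 + $277 = $5887.50.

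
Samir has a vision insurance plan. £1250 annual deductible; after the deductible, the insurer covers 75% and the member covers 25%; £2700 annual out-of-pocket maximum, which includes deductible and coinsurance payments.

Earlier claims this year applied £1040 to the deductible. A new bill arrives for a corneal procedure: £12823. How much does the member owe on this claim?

Deductible still to meet: £1250 − £1040 = £210.
The remaining £12613 (= £12823 − £210) moves to coinsurance.
Coinsurance: £12613 × 25% = £3153.25.
So the member owes £210 + £3153.25 = £3363.25 before any cap.
That would bring total out-of-pocket to £4403.25, past the £2700 cap. The member is capped at £2700 − £1040 = £1660 on this claim.

£1660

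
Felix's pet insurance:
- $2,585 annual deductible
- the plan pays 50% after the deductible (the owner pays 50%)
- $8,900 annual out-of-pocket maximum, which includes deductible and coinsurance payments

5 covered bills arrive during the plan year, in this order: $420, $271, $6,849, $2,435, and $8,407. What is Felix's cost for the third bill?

$4,371.50

Claim 1 — $420: entire amount goes to the deductible. Owner pays $420; OOP now $420.
Claim 2 — $271: all of it applies to the deductible. Cost to owner: $271. OOP to date $691.
Claim 3 — $6,849: deductible takes $1,894, $4,955 remains; coinsurance $4,955 × 50% = $2,477.50. Owner pays $4,371.50; OOP now $5,062.50.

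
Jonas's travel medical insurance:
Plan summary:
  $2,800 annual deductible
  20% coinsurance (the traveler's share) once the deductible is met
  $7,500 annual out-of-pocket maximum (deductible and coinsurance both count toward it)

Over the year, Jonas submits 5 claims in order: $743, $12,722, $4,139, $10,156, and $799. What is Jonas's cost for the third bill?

$827.80

#1 ($743): all of it applies to the deductible. Traveler owes $743 (running OOP $743).
#2 ($12,722): deductible takes $2,057, $10,665 remains; coinsurance $10,665 × 20% = $2,133. Traveler owes $4,190 (running OOP $4,933).
#3 ($4,139): deductible met; 20% of $4,139 = $827.80. Traveler pays $827.80; OOP now $5,760.80.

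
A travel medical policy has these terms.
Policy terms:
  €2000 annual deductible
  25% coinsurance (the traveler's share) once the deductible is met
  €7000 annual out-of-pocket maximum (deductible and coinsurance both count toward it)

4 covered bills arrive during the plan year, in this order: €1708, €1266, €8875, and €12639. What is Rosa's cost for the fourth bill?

Claim 1 (€1708): all of it applies to the deductible. Traveler pays €1708; OOP now €1708.
Claim 2 (€1266): €292 to deductible, leaving €974; 25% of €974 = €243.50. Traveler pays €535.50; OOP now €2243.50.
Claim 3 (€8875): deductible already satisfied, so traveler's share is 25% × €8875 = €2218.75. Cost to traveler: €2218.75. OOP to date €4462.25.
Claim 4 (€12639): deductible met; 25% of €12639 = €3159.75. That would push OOP to €7622, over the €7000 cap, so traveler pays €7000 − €4462.25 = €2537.75.

€2537.75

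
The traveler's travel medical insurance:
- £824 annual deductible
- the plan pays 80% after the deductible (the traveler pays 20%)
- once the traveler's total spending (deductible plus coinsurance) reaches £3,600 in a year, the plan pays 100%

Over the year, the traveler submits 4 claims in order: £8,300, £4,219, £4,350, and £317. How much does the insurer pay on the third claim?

£3,913

#1 (£8,300): £824 finishes the deductible; £7,476 goes to coinsurance; traveler's 20% is £1,495.20. Traveler pays £2,319.20; OOP now £2,319.20. Insurer: £8,300 − £2,319.20 = £5,980.80.
#2 (£4,219): deductible met; 20% of £4,219 = £843.80. Traveler pays £843.80; OOP now £3,163. Insurer: £4,219 − £843.80 = £3,375.20.
#3 (£4,350): deductible met; 20% of £4,350 = £870. That would push OOP to £4,033, over the £3,600 cap, so traveler pays £3,600 − £3,163 = £437. Insurer: £4,350 − £437 = £3,913.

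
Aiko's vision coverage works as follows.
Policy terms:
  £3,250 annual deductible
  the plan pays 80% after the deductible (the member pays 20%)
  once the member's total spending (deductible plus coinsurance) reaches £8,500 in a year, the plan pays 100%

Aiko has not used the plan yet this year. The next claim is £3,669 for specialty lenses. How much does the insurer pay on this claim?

£335.20

Deductible not yet touched, so the first £3,250 of the bill goes to the deductible.
That leaves £3,669 − £3,250 = £419 for coinsurance.
Coinsurance: £419 × 20% = £83.80.
That puts the member's cost at £3,250 + £83.80 = £3,333.80 before any cap.
Total out-of-pocket so far would be £0 + £3,333.80 = £3,333.80, below the £8,500 cap — no reduction.
The plan picks up £3,669 − £3,333.80 = £335.20.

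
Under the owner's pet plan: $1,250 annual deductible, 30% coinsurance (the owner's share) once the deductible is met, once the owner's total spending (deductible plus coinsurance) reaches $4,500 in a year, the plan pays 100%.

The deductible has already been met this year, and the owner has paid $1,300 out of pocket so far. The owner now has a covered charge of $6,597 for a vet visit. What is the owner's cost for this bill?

$1,979.10

The deductible is already satisfied, so the full bill goes to coinsurance.
Coinsurance: $6,597 × 30% = $1,979.10.
Total out-of-pocket so far would be $1,300 + $1,979.10 = $3,279.10, below the $4,500 cap — no reduction.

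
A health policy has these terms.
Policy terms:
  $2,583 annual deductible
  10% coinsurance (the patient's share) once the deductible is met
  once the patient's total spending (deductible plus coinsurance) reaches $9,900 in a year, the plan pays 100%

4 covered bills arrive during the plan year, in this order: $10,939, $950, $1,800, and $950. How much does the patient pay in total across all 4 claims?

#1 ($10,939): deductible takes $2,583, $8,356 remains; 10% of $8,356 = $835.60. Patient owes $3,418.60 (running OOP $3,418.60).
#2 ($950): 10% coinsurance on $950 = $95. Cost to patient: $95. OOP to date $3,513.60.
#3 ($1,800): deductible met; 10% of $1,800 = $180. Patient owes $180 (running OOP $3,693.60).
#4 ($950): deductible met; 10% of $950 = $95. Cost to patient: $95. OOP to date $3,788.60.
Summing the patient's payments: $3,418.60 + $95 + $180 + $95 = $3,788.60.

$3,788.60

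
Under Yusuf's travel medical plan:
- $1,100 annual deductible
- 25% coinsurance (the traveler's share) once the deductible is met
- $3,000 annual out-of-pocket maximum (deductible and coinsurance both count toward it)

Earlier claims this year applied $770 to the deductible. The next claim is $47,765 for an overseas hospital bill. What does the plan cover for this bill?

$45,535

Deductible still to meet: $1,100 − $770 = $330.
That leaves $47,765 − $330 = $47,435 for coinsurance.
Coinsurance: $47,435 × 25% = $11,858.75.
So the traveler owes $330 + $11,858.75 = $12,188.75 before any cap.
Year-to-date out-of-pocket would reach $770 + $12,188.75 = $12,958.75, above the $3,000 maximum, so the traveler pays only $3,000 − $770 = $2,230.
The plan picks up $47,765 − $2,230 = $45,535.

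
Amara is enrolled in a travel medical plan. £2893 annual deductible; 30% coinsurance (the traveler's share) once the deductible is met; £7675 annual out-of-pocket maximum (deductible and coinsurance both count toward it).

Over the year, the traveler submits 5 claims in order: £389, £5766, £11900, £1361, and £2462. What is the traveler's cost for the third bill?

£3570

Claim 1 (£389): entire amount goes to the deductible. Traveler pays £389; OOP now £389.
Claim 2 (£5766): deductible takes £2504, £3262 remains; coinsurance £3262 × 30% = £978.60. Traveler owes £3482.60 (running OOP £3871.60).
Claim 3 (£11900): deductible met; 30% of £11900 = £3570. Traveler pays £3570; OOP now £7441.60.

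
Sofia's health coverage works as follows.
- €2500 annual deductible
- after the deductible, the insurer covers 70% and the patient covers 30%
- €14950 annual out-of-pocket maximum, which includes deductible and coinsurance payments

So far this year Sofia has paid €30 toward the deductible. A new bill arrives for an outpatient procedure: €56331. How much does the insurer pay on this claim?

€30 of the €2500 deductible is already met, leaving €2470.
The remaining €53861 (= €56331 − €2470) moves to coinsurance.
Patient's 30% share of €53861 is €16158.30.
So the patient owes €2470 + €16158.30 = €18628.30 before any cap.
That would bring total out-of-pocket to €18658.30, past the €14950 cap. The patient is capped at €14950 − €30 = €14920 on this claim.
The plan picks up €56331 − €14920 = €41411.

€41411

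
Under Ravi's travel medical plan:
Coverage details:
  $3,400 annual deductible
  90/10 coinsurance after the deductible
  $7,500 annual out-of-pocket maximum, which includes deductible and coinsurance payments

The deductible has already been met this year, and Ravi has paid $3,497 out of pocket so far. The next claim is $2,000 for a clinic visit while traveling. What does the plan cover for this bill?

The deductible is already satisfied, so the full bill goes to coinsurance.
Coinsurance: $2,000 × 10% = $200.
Year-to-date out-of-pocket becomes $3,497 + $200 = $3,697, still under the $7,500 maximum, so no cap applies.
Insurer pays the balance: $2,000 − $200 = $1,800.

$1,800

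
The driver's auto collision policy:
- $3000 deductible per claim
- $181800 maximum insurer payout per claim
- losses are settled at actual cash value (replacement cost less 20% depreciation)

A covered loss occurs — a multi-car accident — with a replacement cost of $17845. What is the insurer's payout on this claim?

$11276

At 20% depreciation, ACV = $17845 − $3569 = $14276.
Subtract the deductible: $14276 − $3000 = $11276.
$11276 is within the $181800 limit, so the insurer pays $11276.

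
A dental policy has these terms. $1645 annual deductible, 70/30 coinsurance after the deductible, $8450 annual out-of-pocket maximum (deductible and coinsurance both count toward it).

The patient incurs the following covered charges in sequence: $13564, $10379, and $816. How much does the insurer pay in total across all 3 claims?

$16309

Claim 1 — $13564: $1645 to deductible, leaving $11919; 30% of $11919 = $3575.70. Patient owes $5220.70 (running OOP $5220.70). Insurer: $13564 − $5220.70 = $8343.30.
Claim 2 — $10379: 30% coinsurance on $10379 = $3113.70. Patient owes $3113.70 (running OOP $8334.40). Insurer: $10379 − $3113.70 = $7265.30.
Claim 3 — $816: deductible already satisfied, so patient's share is 30% × $816 = $244.80. OOP would hit $8579.20 > $8450, so the cap limits the patient to $8450 − $8334.40 = $115.60. Plan pays $816 − $115.60 = $700.40.
Insurer total = bills − patient's total = $24759 − $8450 = $16309.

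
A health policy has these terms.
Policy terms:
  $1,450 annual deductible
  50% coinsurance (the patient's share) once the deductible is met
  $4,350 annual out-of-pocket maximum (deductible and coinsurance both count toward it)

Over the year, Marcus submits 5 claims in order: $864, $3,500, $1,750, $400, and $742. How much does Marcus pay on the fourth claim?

$200

#1 ($864): entire amount goes to the deductible. Patient pays $864; OOP now $864.
#2 ($3,500): $586 to deductible, leaving $2,914; patient's 50% is $1,457. Patient pays $2,043; OOP now $2,907.
#3 ($1,750): deductible already satisfied, so patient's share is 50% × $1,750 = $875. Patient pays $875; OOP now $3,782.
#4 ($400): 50% coinsurance on $400 = $200. Patient pays $200; OOP now $3,982.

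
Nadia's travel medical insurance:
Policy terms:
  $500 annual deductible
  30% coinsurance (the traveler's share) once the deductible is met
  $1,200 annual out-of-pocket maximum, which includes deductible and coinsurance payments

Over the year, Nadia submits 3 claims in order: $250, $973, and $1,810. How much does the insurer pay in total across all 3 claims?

$1,833

#1 ($250): fully absorbed by the deductible. Traveler owes $250 (running OOP $250). Insurer: $250 − $250 = $0.
#2 ($973): $250 finishes the deductible; $723 goes to coinsurance; coinsurance $723 × 30% = $216.90. Cost to traveler: $466.90. OOP to date $716.90. Plan pays $973 − $466.90 = $506.10.
#3 ($1,810): deductible already satisfied, so traveler's share is 30% × $1,810 = $543. Adding that to $716.90 gives $1,259.90, past the $1,200 cap; traveler pays only $1,200 − $716.90 = $483.10. Plan pays $1,810 − $483.10 = $1,326.90.
Insurer total = bills − traveler's total = $3,033 − $1,200 = $1,833.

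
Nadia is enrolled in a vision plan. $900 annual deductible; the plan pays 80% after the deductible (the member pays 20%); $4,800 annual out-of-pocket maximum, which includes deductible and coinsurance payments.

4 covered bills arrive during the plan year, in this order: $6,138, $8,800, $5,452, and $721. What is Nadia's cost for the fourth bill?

Bill 1, $6,138: deductible takes $900, $5,238 remains; coinsurance $5,238 × 20% = $1,047.60. Member pays $1,947.60; OOP now $1,947.60.
Bill 2, $8,800: deductible already satisfied, so member's share is 20% × $8,800 = $1,760. Cost to member: $1,760. OOP to date $3,707.60.
Bill 3, $5,452: deductible met; 20% of $5,452 = $1,090.40. Member owes $1,090.40 (running OOP $4,798).
Bill 4, $721: deductible already satisfied, so member's share is 20% × $721 = $144.20. Adding that to $4,798 gives $4,942.20, past the $4,800 cap; member pays only $4,800 − $4,798 = $2.

$2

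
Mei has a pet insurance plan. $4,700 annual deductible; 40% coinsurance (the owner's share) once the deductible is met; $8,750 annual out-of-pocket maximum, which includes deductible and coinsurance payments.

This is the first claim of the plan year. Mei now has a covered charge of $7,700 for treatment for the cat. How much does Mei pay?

$5,900

Nothing has been paid toward the $4,700 deductible, so the first $4,700 of this charge is applied there.
After the $4,700 deductible portion, $7,700 − $4,700 = $3,000 is subject to coinsurance.
40% of $3,000 = $1,200 falls to the owner.
Owner responsibility before any cap: $4,700 + $1,200 = $5,900.
Cumulative spending $0 + $5,900 = $5,900 stays under the $8,750 maximum.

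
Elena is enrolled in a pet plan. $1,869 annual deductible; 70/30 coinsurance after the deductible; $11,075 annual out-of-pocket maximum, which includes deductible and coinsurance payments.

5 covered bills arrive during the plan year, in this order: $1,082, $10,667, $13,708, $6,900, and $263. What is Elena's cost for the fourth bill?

$2,070

Claim 1 ($1,082): fully absorbed by the deductible. Owner pays $1,082; OOP now $1,082.
Claim 2 ($10,667): $787 to deductible, leaving $9,880; 30% of $9,880 = $2,964. Owner owes $3,751 (running OOP $4,833).
Claim 3 ($13,708): 30% coinsurance on $13,708 = $4,112.40. Owner pays $4,112.40; OOP now $8,945.40.
Claim 4 ($6,900): deductible met; 30% of $6,900 = $2,070. Cost to owner: $2,070. OOP to date $11,015.40.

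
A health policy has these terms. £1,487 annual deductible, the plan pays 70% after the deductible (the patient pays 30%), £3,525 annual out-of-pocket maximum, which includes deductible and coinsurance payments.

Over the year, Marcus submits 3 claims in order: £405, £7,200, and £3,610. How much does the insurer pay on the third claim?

£3,407.40

#1 (£405): all of it applies to the deductible. Cost to patient: £405. OOP to date £405. Plan pays £405 − £405 = £0.
#2 (£7,200): £1,082 finishes the deductible; £6,118 goes to coinsurance; 30% of £6,118 = £1,835.40. Cost to patient: £2,917.40. OOP to date £3,322.40. Plan pays £7,200 − £2,917.40 = £4,282.60.
#3 (£3,610): deductible already satisfied, so patient's share is 30% × £3,610 = £1,083. Adding that to £3,322.40 gives £4,405.40, past the £3,525 cap; patient pays only £3,525 − £3,322.40 = £202.60. Insurer: £3,610 − £202.60 = £3,407.40.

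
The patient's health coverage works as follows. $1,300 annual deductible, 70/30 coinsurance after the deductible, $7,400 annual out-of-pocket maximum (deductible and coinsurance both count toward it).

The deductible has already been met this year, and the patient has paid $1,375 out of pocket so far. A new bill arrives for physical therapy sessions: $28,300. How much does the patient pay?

The deductible is already satisfied, so the full bill goes to coinsurance.
30% of $28,300 = $8,490 falls to the patient.
Adding $8,490 to the $1,375 already spent would give $9,865, which exceeds the $7,400 cap; the patient pays just $7,400 − $1,375 = $6,025.

$6,025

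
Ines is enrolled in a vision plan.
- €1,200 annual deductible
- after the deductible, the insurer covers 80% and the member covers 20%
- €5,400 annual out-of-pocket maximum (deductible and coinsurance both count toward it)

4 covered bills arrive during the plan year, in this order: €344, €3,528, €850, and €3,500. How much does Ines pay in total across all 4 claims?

€2,604.40

#1 (€344): all of it applies to the deductible. Member pays €344; OOP now €344.
#2 (€3,528): €856 to deductible, leaving €2,672; coinsurance €2,672 × 20% = €534.40. Member pays €1,390.40; OOP now €1,734.40.
#3 (€850): deductible met; 20% of €850 = €170. Member owes €170 (running OOP €1,904.40).
#4 (€3,500): deductible met; 20% of €3,500 = €700. Cost to member: €700. OOP to date €2,604.40.
Summing the member's payments: €344 + €1,390.40 + €170 + €700 = €2,604.40.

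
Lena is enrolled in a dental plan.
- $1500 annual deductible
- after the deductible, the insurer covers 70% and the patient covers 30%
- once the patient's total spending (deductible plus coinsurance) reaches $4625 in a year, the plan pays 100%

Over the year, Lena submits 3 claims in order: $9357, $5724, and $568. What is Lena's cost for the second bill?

$767.90

Claim 1 ($9357): deductible takes $1500, $7857 remains; coinsurance $7857 × 30% = $2357.10. Patient pays $3857.10; OOP now $3857.10.
Claim 2 ($5724): deductible already satisfied, so patient's share is 30% × $5724 = $1717.20. Adding that to $3857.10 gives $5574.30, past the $4625 cap; patient pays only $4625 − $3857.10 = $767.90.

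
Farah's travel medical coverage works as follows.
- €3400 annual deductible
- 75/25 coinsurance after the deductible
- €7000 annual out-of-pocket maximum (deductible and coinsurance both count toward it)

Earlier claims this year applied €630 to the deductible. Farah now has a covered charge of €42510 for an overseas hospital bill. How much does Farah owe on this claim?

Deductible still to meet: €3400 − €630 = €2770.
That leaves €42510 − €2770 = €39740 for coinsurance.
25% of €39740 = €9935 falls to the traveler.
That puts the traveler's cost at €2770 + €9935 = €12705 before any cap.
Year-to-date out-of-pocket would reach €630 + €12705 = €13335, above the €7000 maximum, so the traveler pays only €7000 − €630 = €6370.

€6370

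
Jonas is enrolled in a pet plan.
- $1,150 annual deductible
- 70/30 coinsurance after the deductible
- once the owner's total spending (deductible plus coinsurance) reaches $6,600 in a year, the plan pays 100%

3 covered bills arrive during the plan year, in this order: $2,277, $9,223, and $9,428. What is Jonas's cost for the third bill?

$2,345

Bill 1, $2,277: $1,150 finishes the deductible; $1,127 goes to coinsurance; coinsurance $1,127 × 30% = $338.10. Owner pays $1,488.10; OOP now $1,488.10.
Bill 2, $9,223: 30% coinsurance on $9,223 = $2,766.90. Owner owes $2,766.90 (running OOP $4,255).
Bill 3, $9,428: 30% coinsurance on $9,428 = $2,828.40. Adding that to $4,255 gives $7,083.40, past the $6,600 cap; owner pays only $6,600 − $4,255 = $2,345.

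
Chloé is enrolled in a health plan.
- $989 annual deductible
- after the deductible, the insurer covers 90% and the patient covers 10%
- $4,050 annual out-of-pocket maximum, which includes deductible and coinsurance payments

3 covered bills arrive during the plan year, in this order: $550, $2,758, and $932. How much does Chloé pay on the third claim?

$93.20

Claim 1 ($550): entire amount goes to the deductible. Cost to patient: $550. OOP to date $550.
Claim 2 ($2,758): deductible takes $439, $2,319 remains; coinsurance $2,319 × 10% = $231.90. Cost to patient: $670.90. OOP to date $1,220.90.
Claim 3 ($932): deductible already satisfied, so patient's share is 10% × $932 = $93.20. Cost to patient: $93.20. OOP to date $1,314.10.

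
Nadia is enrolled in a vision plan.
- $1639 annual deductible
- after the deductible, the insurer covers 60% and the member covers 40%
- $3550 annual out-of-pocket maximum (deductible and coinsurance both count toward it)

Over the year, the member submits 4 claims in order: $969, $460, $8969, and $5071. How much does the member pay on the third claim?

$2121

Claim 1 — $969: entire amount goes to the deductible. Member owes $969 (running OOP $969).
Claim 2 — $460: fully absorbed by the deductible. Member owes $460 (running OOP $1429).
Claim 3 — $8969: $210 to deductible, leaving $8759; member's 40% is $3503.60. Claim cost before the cap: $210 + $3503.60 = $3713.60. OOP would hit $5142.60 > $3550, so the cap limits the member to $3550 − $1429 = $2121.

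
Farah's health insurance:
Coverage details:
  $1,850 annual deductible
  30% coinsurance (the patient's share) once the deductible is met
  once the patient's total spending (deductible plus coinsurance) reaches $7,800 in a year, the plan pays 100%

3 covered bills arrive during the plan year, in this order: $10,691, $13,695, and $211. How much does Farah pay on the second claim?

$3,297.70

Claim 1 ($10,691): $1,850 finishes the deductible; $8,841 goes to coinsurance; patient's 30% is $2,652.30. Patient owes $4,502.30 (running OOP $4,502.30).
Claim 2 ($13,695): deductible met; 30% of $13,695 = $4,108.50. That would push OOP to $8,610.80, over the $7,800 cap, so patient pays $7,800 − $4,502.30 = $3,297.70.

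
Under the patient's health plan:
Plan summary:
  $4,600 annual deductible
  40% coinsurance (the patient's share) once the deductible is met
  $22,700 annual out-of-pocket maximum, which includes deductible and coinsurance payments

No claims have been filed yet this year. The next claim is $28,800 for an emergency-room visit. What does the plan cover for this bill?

$14,520

Deductible not yet touched, so the first $4,600 of the bill goes to the deductible.
The remaining $24,200 (= $28,800 − $4,600) moves to coinsurance.
Patient's 40% share of $24,200 is $9,680.
So the patient owes $4,600 + $9,680 = $14,280 before any cap.
Year-to-date out-of-pocket becomes $0 + $14,280 = $14,280, still under the $22,700 maximum, so no cap applies.
The insurer covers the remainder: $28,800 − $14,280 = $14,520.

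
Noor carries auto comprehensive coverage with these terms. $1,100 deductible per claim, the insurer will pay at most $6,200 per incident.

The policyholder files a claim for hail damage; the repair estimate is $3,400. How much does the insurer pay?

$2,300

After the deductible, $3,400 − $1,100 = $2,300 remains.
$2,300 ≤ $6,200, so the limit doesn't bind; insurer pays $2,300.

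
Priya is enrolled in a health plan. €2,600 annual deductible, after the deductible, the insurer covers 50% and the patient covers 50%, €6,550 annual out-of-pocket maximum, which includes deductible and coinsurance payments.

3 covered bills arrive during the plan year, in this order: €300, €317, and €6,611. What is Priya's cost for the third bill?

Claim 1 — €300: entire amount goes to the deductible. Cost to patient: €300. OOP to date €300.
Claim 2 — €317: entire amount goes to the deductible. Patient owes €317 (running OOP €617).
Claim 3 — €6,611: deductible takes €1,983, €4,628 remains; coinsurance €4,628 × 50% = €2,314. Cost to patient: €4,297. OOP to date €4,914.

€4,297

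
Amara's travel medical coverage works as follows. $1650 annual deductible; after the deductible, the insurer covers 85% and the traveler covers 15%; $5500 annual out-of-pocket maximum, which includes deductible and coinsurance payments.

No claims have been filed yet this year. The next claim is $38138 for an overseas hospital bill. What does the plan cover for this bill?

Deductible not yet touched, so the first $1650 of the bill goes to the deductible.
After the $1650 deductible portion, $38138 − $1650 = $36488 is subject to coinsurance.
Traveler's 15% share of $36488 is $5473.20.
So the traveler owes $1650 + $5473.20 = $7123.20 before any cap.
Adding $7123.20 to the $0 already spent would give $7123.20, which exceeds the $5500 cap; the traveler pays just $5500 − $0 = $5500.
The insurer covers the remainder: $38138 − $5500 = $32638.

$32638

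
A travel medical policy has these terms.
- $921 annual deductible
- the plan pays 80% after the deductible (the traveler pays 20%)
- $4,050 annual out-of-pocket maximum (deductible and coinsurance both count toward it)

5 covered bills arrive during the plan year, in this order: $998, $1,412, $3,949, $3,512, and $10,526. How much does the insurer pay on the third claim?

Claim 1 — $998: $921 to deductible, leaving $77; 20% of $77 = $15.40. Traveler owes $936.40 (running OOP $936.40). Insurer: $998 − $936.40 = $61.60.
Claim 2 — $1,412: deductible met; 20% of $1,412 = $282.40. Traveler pays $282.40; OOP now $1,218.80. Insurer: $1,412 − $282.40 = $1,129.60.
Claim 3 — $3,949: deductible met; 20% of $3,949 = $789.80. Cost to traveler: $789.80. OOP to date $2,008.60. Plan pays $3,949 − $789.80 = $3,159.20.

$3,159.20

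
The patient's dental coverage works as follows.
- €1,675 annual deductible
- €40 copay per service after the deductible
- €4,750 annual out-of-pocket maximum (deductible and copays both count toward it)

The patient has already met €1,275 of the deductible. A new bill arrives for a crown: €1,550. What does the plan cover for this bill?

Deductible still to meet: €1,675 − €1,275 = €400.
That leaves €1,550 − €400 = €1,150 for the copay.
Copay on this service: €40.
Patient responsibility before any cap: €400 + €40 = €440.
Cumulative spending €1,275 + €440 = €1,715 stays under the €4,750 maximum.
The insurer covers the remainder: €1,550 − €440 = €1,110.

€1,110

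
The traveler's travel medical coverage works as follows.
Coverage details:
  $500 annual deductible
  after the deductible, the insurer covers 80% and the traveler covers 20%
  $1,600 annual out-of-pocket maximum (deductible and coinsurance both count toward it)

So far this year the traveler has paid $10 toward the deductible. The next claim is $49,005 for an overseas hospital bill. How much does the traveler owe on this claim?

Deductible still to meet: $500 − $10 = $490.
That leaves $49,005 − $490 = $48,515 for coinsurance.
Coinsurance: $48,515 × 20% = $9,703.
So the traveler owes $490 + $9,703 = $10,193 before any cap.
Year-to-date out-of-pocket would reach $10 + $10,193 = $10,203, above the $1,600 maximum, so the traveler pays only $1,600 − $10 = $1,590.

$1,590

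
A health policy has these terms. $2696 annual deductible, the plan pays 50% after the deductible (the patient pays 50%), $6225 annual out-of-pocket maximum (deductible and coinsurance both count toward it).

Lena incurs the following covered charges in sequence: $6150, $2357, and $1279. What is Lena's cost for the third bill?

$623.50

Claim 1 — $6150: $2696 to deductible, leaving $3454; coinsurance $3454 × 50% = $1727. Patient owes $4423 (running OOP $4423).
Claim 2 — $2357: 50% coinsurance on $2357 = $1178.50. Patient owes $1178.50 (running OOP $5601.50).
Claim 3 — $1279: 50% coinsurance on $1279 = $639.50. That would push OOP to $6241, over the $6225 cap, so patient pays $6225 − $5601.50 = $623.50.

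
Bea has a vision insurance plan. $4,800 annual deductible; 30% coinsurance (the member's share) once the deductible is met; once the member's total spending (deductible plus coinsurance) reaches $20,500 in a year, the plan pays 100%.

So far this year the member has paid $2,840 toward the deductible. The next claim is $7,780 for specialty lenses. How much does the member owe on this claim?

$2,840 of the $4,800 deductible is already met, leaving $1,960.
The remaining $5,820 (= $7,780 − $1,960) moves to coinsurance.
30% of $5,820 = $1,746 falls to the member.
That puts the member's cost at $1,960 + $1,746 = $3,706 before any cap.
Year-to-date out-of-pocket becomes $2,840 + $3,706 = $6,546, still under the $20,500 maximum, so no cap applies.

$3,706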